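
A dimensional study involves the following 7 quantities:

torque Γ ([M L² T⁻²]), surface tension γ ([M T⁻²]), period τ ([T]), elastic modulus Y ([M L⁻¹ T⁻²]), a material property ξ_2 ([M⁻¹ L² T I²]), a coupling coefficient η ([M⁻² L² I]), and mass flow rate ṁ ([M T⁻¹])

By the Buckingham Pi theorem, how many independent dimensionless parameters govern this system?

3

There are 7 variables and 4 base dimensions (M, L, T, I).
The dimension matrix has rank 4.
Independent dimensionless groups: 7 − 4 = 3.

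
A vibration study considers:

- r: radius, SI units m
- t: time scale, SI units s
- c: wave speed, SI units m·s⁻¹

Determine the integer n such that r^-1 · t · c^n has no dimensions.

1

Balance the L exponent: (1)·n from c, plus −(1) + (0) = -1 from the rest, must sum to zero.
n − 1 = 0, so n = 1.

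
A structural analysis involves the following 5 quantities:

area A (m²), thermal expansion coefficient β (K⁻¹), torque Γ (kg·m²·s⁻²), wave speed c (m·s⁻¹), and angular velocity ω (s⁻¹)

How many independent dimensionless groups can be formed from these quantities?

There are 5 variables and 4 base dimensions (M, L, T, Θ).
The dimension matrix has rank 4.
Independent dimensionless groups: 5 − 4 = 1.

1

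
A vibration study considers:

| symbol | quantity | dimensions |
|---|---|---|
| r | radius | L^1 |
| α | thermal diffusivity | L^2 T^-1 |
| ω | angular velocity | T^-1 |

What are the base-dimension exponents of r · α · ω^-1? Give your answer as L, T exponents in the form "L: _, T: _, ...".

Collect each base-dimension exponent across the product:
  L: (1) + (2) − (0) = 3
  T: (0) + (-1) − (-1) = 0
So the dimensions are [L³].

L: 3, T: 0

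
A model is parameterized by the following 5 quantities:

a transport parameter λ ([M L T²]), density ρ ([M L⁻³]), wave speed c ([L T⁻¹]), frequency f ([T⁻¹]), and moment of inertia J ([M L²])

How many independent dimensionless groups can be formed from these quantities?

There are 5 variables and 3 base dimensions (M, L, T).
The dimension matrix has rank 3.
Independent dimensionless groups: 5 − 3 = 2.

2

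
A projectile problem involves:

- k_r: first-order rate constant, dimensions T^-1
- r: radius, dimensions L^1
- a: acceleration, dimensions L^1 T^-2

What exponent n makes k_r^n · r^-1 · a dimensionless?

Balance the T exponent: (-1)·n from k_r, plus −(0) + (-2) = -2 from the rest, must sum to zero.
−n − 2 = 0, so n = -2.

-2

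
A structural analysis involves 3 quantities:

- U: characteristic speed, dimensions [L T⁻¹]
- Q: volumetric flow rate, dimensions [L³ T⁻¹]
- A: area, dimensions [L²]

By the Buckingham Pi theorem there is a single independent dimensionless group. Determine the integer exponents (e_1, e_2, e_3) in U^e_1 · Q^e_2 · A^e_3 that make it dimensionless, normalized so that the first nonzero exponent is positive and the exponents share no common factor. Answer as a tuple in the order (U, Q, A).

(1, -1, 1)

L: e_1·(1) + e_2·(3) + e_3·(2) = 0
T: e_1·(-1) + e_2·(-1) + e_3·(0) = 0
Solving this homogeneous linear system for the smallest-integer solution (first nonzero entry positive) gives (1, -1, 1).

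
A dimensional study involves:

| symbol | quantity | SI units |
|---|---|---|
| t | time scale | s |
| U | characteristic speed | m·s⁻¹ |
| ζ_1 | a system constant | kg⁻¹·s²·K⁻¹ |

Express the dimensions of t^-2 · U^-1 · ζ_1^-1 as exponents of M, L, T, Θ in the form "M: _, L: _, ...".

Collect each base-dimension exponent across the product:
  M: −2·(0) − (0) − (-1) = 1
  L: −2·(0) − (1) − (0) = -1
  T: −2·(1) − (-1) − (2) = -3
  Θ: −2·(0) − (0) − (-1) = 1
So the dimensions are [M L⁻¹ T⁻³ Θ].

M: 1, L: -1, T: -3, Θ: 1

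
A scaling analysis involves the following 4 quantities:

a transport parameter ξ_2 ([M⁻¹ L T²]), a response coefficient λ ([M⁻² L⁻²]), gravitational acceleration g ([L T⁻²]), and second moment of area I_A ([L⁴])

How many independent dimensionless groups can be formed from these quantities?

There are 4 variables and 3 base dimensions (M, L, T).
The dimension matrix has rank 3.
Independent dimensionless groups: 4 − 3 = 1.

1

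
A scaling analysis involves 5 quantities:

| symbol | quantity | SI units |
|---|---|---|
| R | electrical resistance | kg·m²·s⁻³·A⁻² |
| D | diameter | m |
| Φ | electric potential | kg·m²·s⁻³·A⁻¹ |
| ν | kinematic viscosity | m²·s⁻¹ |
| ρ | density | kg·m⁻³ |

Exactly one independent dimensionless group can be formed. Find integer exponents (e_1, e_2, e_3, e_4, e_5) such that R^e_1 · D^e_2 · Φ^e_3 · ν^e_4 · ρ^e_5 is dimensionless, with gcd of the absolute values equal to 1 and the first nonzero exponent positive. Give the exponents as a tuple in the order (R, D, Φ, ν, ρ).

(1, -1, -2, 3, 1)

M: e_1·(1) + e_2·(0) + e_3·(1) + e_4·(0) + e_5·(1) = 0
L: e_1·(2) + e_2·(1) + e_3·(2) + e_4·(2) + e_5·(-3) = 0
T: e_1·(-3) + e_2·(0) + e_3·(-3) + e_4·(-1) + e_5·(0) = 0
I: e_1·(-2) + e_2·(0) + e_3·(-1) + e_4·(0) + e_5·(0) = 0
Solving this homogeneous linear system for the smallest-integer solution (first nonzero entry positive) gives (1, -1, -2, 3, 1).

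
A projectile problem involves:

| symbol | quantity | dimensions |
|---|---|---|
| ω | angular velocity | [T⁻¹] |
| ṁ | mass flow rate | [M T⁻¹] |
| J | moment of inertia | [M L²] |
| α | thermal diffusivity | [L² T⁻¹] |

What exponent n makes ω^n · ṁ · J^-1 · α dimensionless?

-2

Balance the T exponent: (-1)·n from ω, plus (-1) − (0) + (-1) = -2 from the rest, must sum to zero.
−n − 2 = 0, so n = -2.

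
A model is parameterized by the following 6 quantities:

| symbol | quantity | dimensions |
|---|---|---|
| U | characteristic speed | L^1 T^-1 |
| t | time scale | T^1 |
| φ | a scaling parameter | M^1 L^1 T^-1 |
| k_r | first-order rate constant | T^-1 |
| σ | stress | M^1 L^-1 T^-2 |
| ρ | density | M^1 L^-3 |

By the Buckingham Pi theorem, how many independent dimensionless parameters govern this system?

3

There are 6 variables and 3 base dimensions (M, L, T).
The dimension matrix has rank 3.
Independent dimensionless groups: 6 − 3 = 3.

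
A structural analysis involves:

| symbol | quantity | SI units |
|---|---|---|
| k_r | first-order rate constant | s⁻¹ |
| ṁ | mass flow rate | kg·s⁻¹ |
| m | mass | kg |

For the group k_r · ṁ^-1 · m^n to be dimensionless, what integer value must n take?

1

Balance the M exponent: (1)·n from m, plus (0) − (1) = -1 from the rest, must sum to zero.
n − 1 = 0, so n = 1.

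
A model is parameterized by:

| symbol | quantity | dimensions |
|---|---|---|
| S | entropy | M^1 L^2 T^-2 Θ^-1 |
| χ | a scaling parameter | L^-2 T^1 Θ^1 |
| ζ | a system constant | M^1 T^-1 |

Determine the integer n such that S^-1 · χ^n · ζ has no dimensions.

-1

Balance the L exponent: (-2)·n from χ, plus −(2) + (0) = -2 from the rest, must sum to zero.
-2n − 2 = 0, so n = -1.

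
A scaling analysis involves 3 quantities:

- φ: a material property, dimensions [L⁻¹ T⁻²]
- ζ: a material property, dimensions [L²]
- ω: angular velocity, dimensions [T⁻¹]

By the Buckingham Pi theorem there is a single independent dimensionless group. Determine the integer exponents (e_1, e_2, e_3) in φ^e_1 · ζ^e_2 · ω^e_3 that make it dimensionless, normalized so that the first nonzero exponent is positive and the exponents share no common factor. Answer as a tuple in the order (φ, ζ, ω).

L: e_1·(-1) + e_2·(2) + e_3·(0) = 0
T: e_1·(-2) + e_2·(0) + e_3·(-1) = 0
Solving this homogeneous linear system for the smallest-integer solution (first nonzero entry positive) gives (2, 1, -4).

(2, 1, -4)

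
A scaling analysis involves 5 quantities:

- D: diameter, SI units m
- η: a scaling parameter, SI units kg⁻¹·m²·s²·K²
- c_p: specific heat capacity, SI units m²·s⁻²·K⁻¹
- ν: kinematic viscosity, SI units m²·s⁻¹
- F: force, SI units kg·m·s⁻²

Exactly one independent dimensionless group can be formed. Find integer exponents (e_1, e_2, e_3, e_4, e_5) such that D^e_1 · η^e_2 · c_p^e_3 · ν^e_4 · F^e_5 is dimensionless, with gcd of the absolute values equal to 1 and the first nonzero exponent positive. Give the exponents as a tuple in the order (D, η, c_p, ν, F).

(1, 1, 2, -4, 1)

M: e_1·(0) + e_2·(-1) + e_3·(0) + e_4·(0) + e_5·(1) = 0
L: e_1·(1) + e_2·(2) + e_3·(2) + e_4·(2) + e_5·(1) = 0
T: e_1·(0) + e_2·(2) + e_3·(-2) + e_4·(-1) + e_5·(-2) = 0
Θ: e_1·(0) + e_2·(2) + e_3·(-1) + e_4·(0) + e_5·(0) = 0
Solving this homogeneous linear system for the smallest-integer solution (first nonzero entry positive) gives (1, 1, 2, -4, 1).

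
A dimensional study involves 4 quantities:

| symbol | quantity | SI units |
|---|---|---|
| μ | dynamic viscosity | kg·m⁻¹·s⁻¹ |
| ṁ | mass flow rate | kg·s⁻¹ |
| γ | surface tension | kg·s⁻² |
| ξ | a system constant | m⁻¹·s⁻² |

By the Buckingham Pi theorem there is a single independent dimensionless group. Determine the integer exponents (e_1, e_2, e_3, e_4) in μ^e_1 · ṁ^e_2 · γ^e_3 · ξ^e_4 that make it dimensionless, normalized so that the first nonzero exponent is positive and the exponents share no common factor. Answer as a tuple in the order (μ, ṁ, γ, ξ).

(1, -3, 2, -1)

M: e_1·(1) + e_2·(1) + e_3·(1) + e_4·(0) = 0
L: e_1·(-1) + e_2·(0) + e_3·(0) + e_4·(-1) = 0
T: e_1·(-1) + e_2·(-1) + e_3·(-2) + e_4·(-2) = 0
Solving this homogeneous linear system for the smallest-integer solution (first nonzero entry positive) gives (1, -3, 2, -1).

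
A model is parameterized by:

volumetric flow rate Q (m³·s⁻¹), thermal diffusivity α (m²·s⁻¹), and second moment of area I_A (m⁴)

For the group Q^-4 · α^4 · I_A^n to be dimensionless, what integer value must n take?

1

Balance the L exponent: (4)·n from I_A, plus −4·(3) + 4·(2) = -4 from the rest, must sum to zero.
4n − 4 = 0, so n = 1.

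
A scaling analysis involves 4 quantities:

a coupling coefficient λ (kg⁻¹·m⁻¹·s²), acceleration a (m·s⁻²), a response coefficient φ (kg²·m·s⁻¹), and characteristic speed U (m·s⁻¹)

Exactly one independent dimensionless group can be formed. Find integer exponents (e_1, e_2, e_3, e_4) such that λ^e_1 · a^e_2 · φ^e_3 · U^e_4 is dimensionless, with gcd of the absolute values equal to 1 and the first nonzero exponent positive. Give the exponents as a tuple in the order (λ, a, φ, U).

M: e_1·(-1) + e_2·(0) + e_3·(2) + e_4·(0) = 0
L: e_1·(-1) + e_2·(1) + e_3·(1) + e_4·(1) = 0
T: e_1·(2) + e_2·(-2) + e_3·(-1) + e_4·(-1) = 0
Solving this homogeneous linear system for the smallest-integer solution (first nonzero entry positive) gives (2, 2, 1, -1).

(2, 2, 1, -1)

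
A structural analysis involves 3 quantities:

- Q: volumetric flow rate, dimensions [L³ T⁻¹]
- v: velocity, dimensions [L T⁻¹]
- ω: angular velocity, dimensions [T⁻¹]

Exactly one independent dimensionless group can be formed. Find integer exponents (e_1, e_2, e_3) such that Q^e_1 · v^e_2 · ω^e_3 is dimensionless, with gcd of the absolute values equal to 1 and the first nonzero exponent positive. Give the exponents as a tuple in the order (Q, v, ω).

(1, -3, 2)

L: e_1·(3) + e_2·(1) + e_3·(0) = 0
T: e_1·(-1) + e_2·(-1) + e_3·(-1) = 0
Solving this homogeneous linear system for the smallest-integer solution (first nonzero entry positive) gives (1, -3, 2).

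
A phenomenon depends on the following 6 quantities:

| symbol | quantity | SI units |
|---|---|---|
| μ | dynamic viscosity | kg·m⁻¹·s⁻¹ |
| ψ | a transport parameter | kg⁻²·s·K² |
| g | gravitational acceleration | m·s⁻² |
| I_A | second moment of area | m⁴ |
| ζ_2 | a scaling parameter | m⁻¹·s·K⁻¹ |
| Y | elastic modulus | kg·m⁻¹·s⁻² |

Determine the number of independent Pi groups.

2

There are 6 variables and 4 base dimensions (M, L, T, Θ).
The dimension matrix has rank 4.
Independent dimensionless groups: 6 − 4 = 2.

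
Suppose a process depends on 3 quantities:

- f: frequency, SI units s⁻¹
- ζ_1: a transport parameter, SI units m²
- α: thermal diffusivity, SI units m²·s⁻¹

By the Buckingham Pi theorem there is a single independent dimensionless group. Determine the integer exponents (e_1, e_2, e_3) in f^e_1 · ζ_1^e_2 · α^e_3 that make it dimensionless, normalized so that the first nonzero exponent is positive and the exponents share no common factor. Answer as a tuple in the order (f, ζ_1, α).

L: e_1·(0) + e_2·(2) + e_3·(2) = 0
T: e_1·(-1) + e_2·(0) + e_3·(-1) = 0
Solving this homogeneous linear system for the smallest-integer solution (first nonzero entry positive) gives (1, 1, -1).

(1, 1, -1)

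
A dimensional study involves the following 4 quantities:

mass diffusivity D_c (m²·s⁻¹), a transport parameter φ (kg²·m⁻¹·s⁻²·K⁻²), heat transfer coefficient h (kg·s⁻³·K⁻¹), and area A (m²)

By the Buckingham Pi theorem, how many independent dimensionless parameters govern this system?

There are 4 variables and 4 base dimensions (M, L, T, Θ).
The dimension matrix has rank 3 (less than 4: the dimension vectors are linearly dependent).
Independent dimensionless groups: 4 − 3 = 1.

1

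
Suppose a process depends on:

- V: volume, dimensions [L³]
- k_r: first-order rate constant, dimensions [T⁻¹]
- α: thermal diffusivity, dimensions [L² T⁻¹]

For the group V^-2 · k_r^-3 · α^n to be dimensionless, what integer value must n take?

Balance the L exponent: (2)·n from α, plus −2·(3) − 3·(0) = -6 from the rest, must sum to zero.
2n − 6 = 0, so n = 3.

3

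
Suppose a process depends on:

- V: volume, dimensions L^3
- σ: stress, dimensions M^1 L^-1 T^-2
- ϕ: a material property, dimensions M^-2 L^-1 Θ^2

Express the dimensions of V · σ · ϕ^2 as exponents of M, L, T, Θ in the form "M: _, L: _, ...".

M: -3, L: 0, T: -2, Θ: 4

Collect each base-dimension exponent across the product:
  M: (0) + (1) + 2·(-2) = -3
  L: (3) + (-1) + 2·(-1) = 0
  T: (0) + (-2) + 2·(0) = -2
  Θ: (0) + (0) + 2·(2) = 4
So the dimensions are [M⁻³ T⁻² Θ⁴].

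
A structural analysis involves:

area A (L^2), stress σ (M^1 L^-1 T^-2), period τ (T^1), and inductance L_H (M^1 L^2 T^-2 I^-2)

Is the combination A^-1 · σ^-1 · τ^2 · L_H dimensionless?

no

Sum the exponent of each base dimension across the product:
  M: −[A]_M − [σ]_M + 2·[τ]_M + [L_H]_M = −(0) − (1) + 2·(0) + (1) = 0
  L: −[A]_L − [σ]_L + 2·[τ]_L + [L_H]_L = −(2) − (-1) + 2·(0) + (2) = 1
  T: −[A]_T − [σ]_T + 2·[τ]_T + [L_H]_T = −(0) − (-2) + 2·(1) + (-2) = 2
  I: −[A]_I − [σ]_I + 2·[τ]_I + [L_H]_I = −(0) − (0) + 2·(0) + (-2) = -2
Net dimensions [L T² I⁻²] ≠ [1] — not dimensionless.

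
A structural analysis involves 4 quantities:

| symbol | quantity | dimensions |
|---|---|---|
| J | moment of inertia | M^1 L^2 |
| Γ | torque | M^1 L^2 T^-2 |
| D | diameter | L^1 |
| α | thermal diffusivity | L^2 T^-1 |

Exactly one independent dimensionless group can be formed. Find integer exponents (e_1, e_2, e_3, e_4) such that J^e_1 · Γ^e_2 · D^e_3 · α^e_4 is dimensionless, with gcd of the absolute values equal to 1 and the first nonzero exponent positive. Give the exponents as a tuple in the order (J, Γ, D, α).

(1, -1, -4, 2)

M: e_1·(1) + e_2·(1) + e_3·(0) + e_4·(0) = 0
L: e_1·(2) + e_2·(2) + e_3·(1) + e_4·(2) = 0
T: e_1·(0) + e_2·(-2) + e_3·(0) + e_4·(-1) = 0
Solving this homogeneous linear system for the smallest-integer solution (first nonzero entry positive) gives (1, -1, -4, 2).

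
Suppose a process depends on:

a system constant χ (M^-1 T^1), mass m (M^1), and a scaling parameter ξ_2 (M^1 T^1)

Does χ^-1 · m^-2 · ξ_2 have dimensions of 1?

yes

Sum the exponent of each base dimension across the product:
  M: −[χ]_M − 2·[m]_M + [ξ_2]_M = −(-1) − 2·(1) + (1) = 0
  L: −[χ]_L − 2·[m]_L + [ξ_2]_L = −(0) − 2·(0) + (0) = 0
  T: −[χ]_T − 2·[m]_T + [ξ_2]_T = −(1) − 2·(0) + (1) = 0
All base exponents vanish — dimensionless.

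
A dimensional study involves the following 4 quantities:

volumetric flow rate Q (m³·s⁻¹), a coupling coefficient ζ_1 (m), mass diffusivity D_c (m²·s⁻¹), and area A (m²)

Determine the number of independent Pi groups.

2

There are 4 variables and 2 base dimensions (L, T).
The dimension matrix has rank 2.
Independent dimensionless groups: 4 − 2 = 2.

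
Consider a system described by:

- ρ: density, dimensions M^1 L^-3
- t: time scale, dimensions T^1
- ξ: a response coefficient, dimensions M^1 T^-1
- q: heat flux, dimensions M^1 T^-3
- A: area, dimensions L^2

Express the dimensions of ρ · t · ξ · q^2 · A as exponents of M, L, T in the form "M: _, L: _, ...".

Collect each base-dimension exponent across the product:
  M: (1) + (0) + (1) + 2·(1) + (0) = 4
  L: (-3) + (0) + (0) + 2·(0) + (2) = -1
  T: (0) + (1) + (-1) + 2·(-3) + (0) = -6
So the dimensions are [M⁴ L⁻¹ T⁻⁶].

M: 4, L: -1, T: -6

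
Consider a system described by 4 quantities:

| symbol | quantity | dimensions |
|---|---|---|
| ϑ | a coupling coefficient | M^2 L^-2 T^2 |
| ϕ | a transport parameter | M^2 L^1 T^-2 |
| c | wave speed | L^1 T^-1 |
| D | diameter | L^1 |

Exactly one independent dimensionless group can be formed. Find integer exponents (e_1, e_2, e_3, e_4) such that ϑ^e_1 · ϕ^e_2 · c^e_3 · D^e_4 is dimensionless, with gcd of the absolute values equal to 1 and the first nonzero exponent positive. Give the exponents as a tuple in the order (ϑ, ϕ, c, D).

M: e_1·(2) + e_2·(2) + e_3·(0) + e_4·(0) = 0
L: e_1·(-2) + e_2·(1) + e_3·(1) + e_4·(1) = 0
T: e_1·(2) + e_2·(-2) + e_3·(-1) + e_4·(0) = 0
Solving this homogeneous linear system for the smallest-integer solution (first nonzero entry positive) gives (1, -1, 4, -1).

(1, -1, 4, -1)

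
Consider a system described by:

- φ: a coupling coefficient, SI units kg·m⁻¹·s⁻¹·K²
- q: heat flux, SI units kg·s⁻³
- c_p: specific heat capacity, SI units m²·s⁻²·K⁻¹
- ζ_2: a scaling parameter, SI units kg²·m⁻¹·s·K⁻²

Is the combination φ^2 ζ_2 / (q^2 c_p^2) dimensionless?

no

Sum the exponent of each base dimension across the product:
  M: 2·[φ]_M − 2·[q]_M − 2·[c_p]_M + [ζ_2]_M = 2·(1) − 2·(1) − 2·(0) + (2) = 2
  L: 2·[φ]_L − 2·[q]_L − 2·[c_p]_L + [ζ_2]_L = 2·(-1) − 2·(0) − 2·(2) + (-1) = -7
  T: 2·[φ]_T − 2·[q]_T − 2·[c_p]_T + [ζ_2]_T = 2·(-1) − 2·(-3) − 2·(-2) + (1) = 9
  Θ: 2·[φ]_Θ − 2·[q]_Θ − 2·[c_p]_Θ + [ζ_2]_Θ = 2·(2) − 2·(0) − 2·(-1) + (-2) = 4
Net dimensions [M² L⁻⁷ T⁹ Θ⁴] ≠ [1] — not dimensionless.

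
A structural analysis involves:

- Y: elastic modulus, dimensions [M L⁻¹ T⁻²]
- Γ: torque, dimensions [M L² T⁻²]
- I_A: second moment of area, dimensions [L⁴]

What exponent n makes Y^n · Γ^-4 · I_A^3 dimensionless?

4

Balance the M exponent: (1)·n from Y, plus −4·(1) + 3·(0) = -4 from the rest, must sum to zero.
n − 4 = 0, so n = 4.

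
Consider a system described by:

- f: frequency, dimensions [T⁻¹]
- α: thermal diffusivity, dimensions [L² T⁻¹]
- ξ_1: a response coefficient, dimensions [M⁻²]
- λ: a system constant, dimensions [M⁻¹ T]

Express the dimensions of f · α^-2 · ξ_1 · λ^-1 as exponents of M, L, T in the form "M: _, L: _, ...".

Collect each base-dimension exponent across the product:
  M: (0) − 2·(0) + (-2) − (-1) = -1
  L: (0) − 2·(2) + (0) − (0) = -4
  T: (-1) − 2·(-1) + (0) − (1) = 0
So the dimensions are [M⁻¹ L⁻⁴].

M: -1, L: -4, T: 0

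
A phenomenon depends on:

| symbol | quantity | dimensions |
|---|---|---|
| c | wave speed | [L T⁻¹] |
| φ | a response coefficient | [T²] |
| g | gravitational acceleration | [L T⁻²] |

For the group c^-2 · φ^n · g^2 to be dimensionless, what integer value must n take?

Balance the T exponent: (2)·n from φ, plus −2·(-1) + 2·(-2) = -2 from the rest, must sum to zero.
2n − 2 = 0, so n = 1.

1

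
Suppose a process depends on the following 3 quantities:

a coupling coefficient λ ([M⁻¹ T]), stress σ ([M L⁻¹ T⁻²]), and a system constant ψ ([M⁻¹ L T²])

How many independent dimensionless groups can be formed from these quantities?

1

There are 3 variables and 3 base dimensions (M, L, T).
The dimension matrix has rank 2 (less than 3: the dimension vectors are linearly dependent).
Independent dimensionless groups: 3 − 2 = 1.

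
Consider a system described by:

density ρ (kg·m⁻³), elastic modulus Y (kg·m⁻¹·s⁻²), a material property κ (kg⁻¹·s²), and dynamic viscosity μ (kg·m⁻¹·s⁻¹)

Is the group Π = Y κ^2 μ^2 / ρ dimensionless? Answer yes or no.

yes

Sum the exponent of each base dimension across the product:
  M: −[ρ]_M + [Y]_M + 2·[κ]_M + 2·[μ]_M = −(1) + (1) + 2·(-1) + 2·(1) = 0
  L: −[ρ]_L + [Y]_L + 2·[κ]_L + 2·[μ]_L = −(-3) + (-1) + 2·(0) + 2·(-1) = 0
  T: −[ρ]_T + [Y]_T + 2·[κ]_T + 2·[μ]_T = −(0) + (-2) + 2·(2) + 2·(-1) = 0
All base exponents vanish — dimensionless.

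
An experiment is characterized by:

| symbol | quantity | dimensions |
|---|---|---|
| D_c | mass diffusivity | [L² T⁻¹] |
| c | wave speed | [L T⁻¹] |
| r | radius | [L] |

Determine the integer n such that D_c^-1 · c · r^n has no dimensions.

1

Balance the L exponent: (1)·n from r, plus −(2) + (1) = -1 from the rest, must sum to zero.
n − 1 = 0, so n = 1.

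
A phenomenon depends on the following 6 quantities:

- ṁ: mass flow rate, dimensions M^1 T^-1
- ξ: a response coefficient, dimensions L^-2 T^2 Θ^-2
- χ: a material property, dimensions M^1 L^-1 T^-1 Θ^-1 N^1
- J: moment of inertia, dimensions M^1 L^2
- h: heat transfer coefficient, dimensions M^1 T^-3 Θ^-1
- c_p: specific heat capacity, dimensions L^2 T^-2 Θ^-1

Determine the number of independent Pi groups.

1

There are 6 variables and 5 base dimensions (M, L, T, Θ, N).
The dimension matrix has rank 5.
Independent dimensionless groups: 6 − 5 = 1.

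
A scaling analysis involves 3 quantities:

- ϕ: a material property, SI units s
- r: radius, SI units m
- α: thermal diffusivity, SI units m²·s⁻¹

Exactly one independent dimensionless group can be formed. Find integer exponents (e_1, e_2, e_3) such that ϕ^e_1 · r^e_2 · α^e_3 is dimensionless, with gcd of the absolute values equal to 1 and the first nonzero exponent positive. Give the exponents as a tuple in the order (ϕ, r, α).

(1, -2, 1)

L: e_1·(0) + e_2·(1) + e_3·(2) = 0
T: e_1·(1) + e_2·(0) + e_3·(-1) = 0
Solving this homogeneous linear system for the smallest-integer solution (first nonzero entry positive) gives (1, -2, 1).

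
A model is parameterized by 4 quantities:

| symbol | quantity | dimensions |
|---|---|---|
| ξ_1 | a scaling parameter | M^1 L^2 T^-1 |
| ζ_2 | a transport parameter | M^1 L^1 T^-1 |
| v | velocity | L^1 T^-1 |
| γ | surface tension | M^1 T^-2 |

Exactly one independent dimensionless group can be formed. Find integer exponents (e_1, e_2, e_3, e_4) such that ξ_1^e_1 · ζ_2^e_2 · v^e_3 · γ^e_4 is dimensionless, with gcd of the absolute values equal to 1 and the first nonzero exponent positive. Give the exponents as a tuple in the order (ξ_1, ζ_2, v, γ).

M: e_1·(1) + e_2·(1) + e_3·(0) + e_4·(1) = 0
L: e_1·(2) + e_2·(1) + e_3·(1) + e_4·(0) = 0
T: e_1·(-1) + e_2·(-1) + e_3·(-1) + e_4·(-2) = 0
Solving this homogeneous linear system for the smallest-integer solution (first nonzero entry positive) gives (2, -3, -1, 1).

(2, -3, -1, 1)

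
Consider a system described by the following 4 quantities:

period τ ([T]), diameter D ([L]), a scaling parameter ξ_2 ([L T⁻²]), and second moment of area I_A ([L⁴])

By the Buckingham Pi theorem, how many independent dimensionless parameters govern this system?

2

There are 4 variables and 2 base dimensions (L, T).
The dimension matrix has rank 2.
Independent dimensionless groups: 4 − 2 = 2.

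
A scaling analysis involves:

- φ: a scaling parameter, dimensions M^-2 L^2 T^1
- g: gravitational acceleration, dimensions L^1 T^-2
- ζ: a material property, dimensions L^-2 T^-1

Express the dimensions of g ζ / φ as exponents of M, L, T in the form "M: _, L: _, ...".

Collect each base-dimension exponent across the product:
  M: −(-2) + (0) + (0) = 2
  L: −(2) + (1) + (-2) = -3
  T: −(1) + (-2) + (-1) = -4
So the dimensions are [M² L⁻³ T⁻⁴].

M: 2, L: -3, T: -4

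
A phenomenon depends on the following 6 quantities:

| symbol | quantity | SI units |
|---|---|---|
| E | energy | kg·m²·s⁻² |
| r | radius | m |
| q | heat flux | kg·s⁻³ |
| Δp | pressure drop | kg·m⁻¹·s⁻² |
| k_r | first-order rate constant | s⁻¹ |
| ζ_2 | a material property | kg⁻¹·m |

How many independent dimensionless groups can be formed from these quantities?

There are 6 variables and 3 base dimensions (M, L, T).
The dimension matrix has rank 3.
Independent dimensionless groups: 6 − 3 = 3.

3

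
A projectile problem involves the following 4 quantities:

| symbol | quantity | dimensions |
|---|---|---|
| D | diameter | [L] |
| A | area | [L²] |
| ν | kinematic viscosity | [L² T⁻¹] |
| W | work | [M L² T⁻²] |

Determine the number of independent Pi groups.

There are 4 variables and 3 base dimensions (M, L, T).
The dimension matrix has rank 3.
Independent dimensionless groups: 4 − 3 = 1.

1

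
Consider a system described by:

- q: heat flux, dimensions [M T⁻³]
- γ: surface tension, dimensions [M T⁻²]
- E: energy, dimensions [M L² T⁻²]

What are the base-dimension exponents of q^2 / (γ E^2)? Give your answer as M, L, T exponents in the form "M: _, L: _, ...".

M: -1, L: -4, T: 0

Collect each base-dimension exponent across the product:
  M: 2·(1) − (1) − 2·(1) = -1
  L: 2·(0) − (0) − 2·(2) = -4
  T: 2·(-3) − (-2) − 2·(-2) = 0
So the dimensions are [M⁻¹ L⁻⁴].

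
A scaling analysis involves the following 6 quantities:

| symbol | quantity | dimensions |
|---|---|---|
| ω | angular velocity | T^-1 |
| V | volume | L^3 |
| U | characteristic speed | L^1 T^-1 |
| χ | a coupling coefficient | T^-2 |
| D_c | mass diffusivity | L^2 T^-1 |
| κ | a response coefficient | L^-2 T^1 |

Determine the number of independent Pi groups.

4

There are 6 variables and 2 base dimensions (L, T).
The dimension matrix has rank 2.
Independent dimensionless groups: 6 − 2 = 4.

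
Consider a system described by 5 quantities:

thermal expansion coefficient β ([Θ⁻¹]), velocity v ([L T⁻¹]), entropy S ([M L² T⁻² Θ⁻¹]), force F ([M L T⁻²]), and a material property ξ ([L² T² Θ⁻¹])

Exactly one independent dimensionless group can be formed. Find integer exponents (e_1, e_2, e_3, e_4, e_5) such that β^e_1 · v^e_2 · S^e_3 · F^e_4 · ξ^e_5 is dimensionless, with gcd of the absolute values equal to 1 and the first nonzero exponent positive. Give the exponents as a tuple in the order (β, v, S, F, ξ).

M: e_1·(0) + e_2·(0) + e_3·(1) + e_4·(1) + e_5·(0) = 0
L: e_1·(0) + e_2·(1) + e_3·(2) + e_4·(1) + e_5·(2) = 0
T: e_1·(0) + e_2·(-1) + e_3·(-2) + e_4·(-2) + e_5·(2) = 0
Θ: e_1·(-1) + e_2·(0) + e_3·(-1) + e_4·(0) + e_5·(-1) = 0
Solving this homogeneous linear system for the smallest-integer solution (first nonzero entry positive) gives (3, 2, -4, 4, 1).

(3, 2, -4, 4, 1)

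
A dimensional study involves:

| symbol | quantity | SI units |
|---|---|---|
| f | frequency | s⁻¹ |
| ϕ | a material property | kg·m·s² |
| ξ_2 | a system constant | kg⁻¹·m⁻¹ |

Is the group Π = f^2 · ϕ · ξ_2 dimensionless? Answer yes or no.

Sum the exponent of each base dimension across the product:
  M: 2·[f]_M + [ϕ]_M + [ξ_2]_M = 2·(0) + (1) + (-1) = 0
  L: 2·[f]_L + [ϕ]_L + [ξ_2]_L = 2·(0) + (1) + (-1) = 0
  T: 2·[f]_T + [ϕ]_T + [ξ_2]_T = 2·(-1) + (2) + (0) = 0
All base exponents vanish — dimensionless.

yes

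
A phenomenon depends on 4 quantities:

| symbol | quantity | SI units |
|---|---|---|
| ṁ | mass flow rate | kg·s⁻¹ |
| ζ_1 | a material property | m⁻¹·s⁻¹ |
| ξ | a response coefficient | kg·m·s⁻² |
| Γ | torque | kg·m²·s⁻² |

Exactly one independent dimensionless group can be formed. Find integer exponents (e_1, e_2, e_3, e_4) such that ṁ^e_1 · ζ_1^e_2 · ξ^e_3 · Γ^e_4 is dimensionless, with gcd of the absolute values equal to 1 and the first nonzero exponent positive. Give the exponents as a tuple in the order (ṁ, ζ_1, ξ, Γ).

(1, 1, -3, 2)

M: e_1·(1) + e_2·(0) + e_3·(1) + e_4·(1) = 0
L: e_1·(0) + e_2·(-1) + e_3·(1) + e_4·(2) = 0
T: e_1·(-1) + e_2·(-1) + e_3·(-2) + e_4·(-2) = 0
Solving this homogeneous linear system for the smallest-integer solution (first nonzero entry positive) gives (1, 1, -3, 2).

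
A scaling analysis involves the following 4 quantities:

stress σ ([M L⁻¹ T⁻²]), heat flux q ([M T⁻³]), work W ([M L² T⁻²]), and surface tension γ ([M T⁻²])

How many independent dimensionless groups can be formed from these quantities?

1

There are 4 variables and 3 base dimensions (M, L, T).
The dimension matrix has rank 3.
Independent dimensionless groups: 4 − 3 = 1.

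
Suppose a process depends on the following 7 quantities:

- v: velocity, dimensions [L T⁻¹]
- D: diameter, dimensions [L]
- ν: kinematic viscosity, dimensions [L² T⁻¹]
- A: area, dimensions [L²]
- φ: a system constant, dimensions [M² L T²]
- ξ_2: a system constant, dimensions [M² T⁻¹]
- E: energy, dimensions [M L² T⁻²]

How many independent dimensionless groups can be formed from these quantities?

There are 7 variables and 3 base dimensions (M, L, T).
The dimension matrix has rank 3.
Independent dimensionless groups: 7 − 3 = 4.

4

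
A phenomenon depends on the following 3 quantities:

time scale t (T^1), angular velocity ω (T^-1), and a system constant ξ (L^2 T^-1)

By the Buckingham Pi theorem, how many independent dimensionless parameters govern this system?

There are 3 variables and 2 base dimensions (L, T).
The dimension matrix has rank 2.
Independent dimensionless groups: 3 − 2 = 1.

1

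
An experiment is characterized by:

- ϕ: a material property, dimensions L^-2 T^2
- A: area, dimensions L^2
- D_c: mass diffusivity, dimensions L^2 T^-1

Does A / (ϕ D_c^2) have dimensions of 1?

Sum the exponent of each base dimension across the product:
  M: −[ϕ]_M + [A]_M − 2·[D_c]_M = −(0) + (0) − 2·(0) = 0
  L: −[ϕ]_L + [A]_L − 2·[D_c]_L = −(-2) + (2) − 2·(2) = 0
  T: −[ϕ]_T + [A]_T − 2·[D_c]_T = −(2) + (0) − 2·(-1) = 0
  Θ: −[ϕ]_Θ + [A]_Θ − 2·[D_c]_Θ = −(0) + (0) − 2·(0) = 0
All base exponents vanish — dimensionless.

yes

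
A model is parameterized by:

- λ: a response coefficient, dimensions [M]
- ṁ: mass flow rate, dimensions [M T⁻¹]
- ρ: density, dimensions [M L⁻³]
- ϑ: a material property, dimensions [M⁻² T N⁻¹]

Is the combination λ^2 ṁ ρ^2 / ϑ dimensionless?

no

Sum the exponent of each base dimension across the product:
  M: 2·[λ]_M + [ṁ]_M + 2·[ρ]_M − [ϑ]_M = 2·(1) + (1) + 2·(1) − (-2) = 7
  L: 2·[λ]_L + [ṁ]_L + 2·[ρ]_L − [ϑ]_L = 2·(0) + (0) + 2·(-3) − (0) = -6
  T: 2·[λ]_T + [ṁ]_T + 2·[ρ]_T − [ϑ]_T = 2·(0) + (-1) + 2·(0) − (1) = -2
  N: 2·[λ]_N + [ṁ]_N + 2·[ρ]_N − [ϑ]_N = 2·(0) + (0) + 2·(0) − (-1) = 1
Net dimensions [M⁷ L⁻⁶ T⁻² N] ≠ [1] — not dimensionless.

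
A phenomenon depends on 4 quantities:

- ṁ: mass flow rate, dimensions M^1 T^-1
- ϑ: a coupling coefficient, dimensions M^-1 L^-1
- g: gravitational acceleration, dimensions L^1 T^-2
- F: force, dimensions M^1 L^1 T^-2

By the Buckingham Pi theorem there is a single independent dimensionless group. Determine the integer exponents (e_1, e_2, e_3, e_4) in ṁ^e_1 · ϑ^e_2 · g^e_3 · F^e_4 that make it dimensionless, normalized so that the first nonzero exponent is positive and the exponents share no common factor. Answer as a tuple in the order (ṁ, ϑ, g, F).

M: e_1·(1) + e_2·(-1) + e_3·(0) + e_4·(1) = 0
L: e_1·(0) + e_2·(-1) + e_3·(1) + e_4·(1) = 0
T: e_1·(-1) + e_2·(0) + e_3·(-2) + e_4·(-2) = 0
Solving this homogeneous linear system for the smallest-integer solution (first nonzero entry positive) gives (2, -1, 2, -3).

(2, -1, 2, -3)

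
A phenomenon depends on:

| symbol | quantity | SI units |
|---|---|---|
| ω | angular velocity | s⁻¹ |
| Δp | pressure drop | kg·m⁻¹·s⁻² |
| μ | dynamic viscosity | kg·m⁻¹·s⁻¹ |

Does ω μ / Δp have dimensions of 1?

yes

Sum the exponent of each base dimension across the product:
  M: [ω]_M − [Δp]_M + [μ]_M = (0) − (1) + (1) = 0
  L: [ω]_L − [Δp]_L + [μ]_L = (0) − (-1) + (-1) = 0
  T: [ω]_T − [Δp]_T + [μ]_T = (-1) − (-2) + (-1) = 0
  Θ: [ω]_Θ − [Δp]_Θ + [μ]_Θ = (0) − (0) + (0) = 0
All base exponents vanish — dimensionless.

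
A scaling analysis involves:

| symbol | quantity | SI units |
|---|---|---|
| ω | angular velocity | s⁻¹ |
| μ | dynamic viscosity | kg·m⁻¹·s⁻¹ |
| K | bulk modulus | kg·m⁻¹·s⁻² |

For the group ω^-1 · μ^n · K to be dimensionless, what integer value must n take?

-1

Balance the M exponent: (1)·n from μ, plus −(0) + (1) = 1 from the rest, must sum to zero.
n + 1 = 0, so n = -1.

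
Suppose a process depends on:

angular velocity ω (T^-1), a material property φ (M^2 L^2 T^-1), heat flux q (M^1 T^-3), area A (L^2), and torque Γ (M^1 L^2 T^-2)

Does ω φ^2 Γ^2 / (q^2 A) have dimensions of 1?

no

Sum the exponent of each base dimension across the product:
  M: [ω]_M + 2·[φ]_M − 2·[q]_M − [A]_M + 2·[Γ]_M = (0) + 2·(2) − 2·(1) − (0) + 2·(1) = 4
  L: [ω]_L + 2·[φ]_L − 2·[q]_L − [A]_L + 2·[Γ]_L = (0) + 2·(2) − 2·(0) − (2) + 2·(2) = 6
  T: [ω]_T + 2·[φ]_T − 2·[q]_T − [A]_T + 2·[Γ]_T = (-1) + 2·(-1) − 2·(-3) − (0) + 2·(-2) = -1
Net dimensions [M⁴ L⁶ T⁻¹] ≠ [1] — not dimensionless.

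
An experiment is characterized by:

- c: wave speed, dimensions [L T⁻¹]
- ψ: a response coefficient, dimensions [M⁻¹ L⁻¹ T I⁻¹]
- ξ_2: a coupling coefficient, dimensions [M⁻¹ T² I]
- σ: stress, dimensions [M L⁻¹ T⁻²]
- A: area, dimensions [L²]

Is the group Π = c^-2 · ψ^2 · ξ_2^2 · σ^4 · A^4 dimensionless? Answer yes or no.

Sum the exponent of each base dimension across the product:
  M: −2·[c]_M + 2·[ψ]_M + 2·[ξ_2]_M + 4·[σ]_M + 4·[A]_M = −2·(0) + 2·(-1) + 2·(-1) + 4·(1) + 4·(0) = 0
  L: −2·[c]_L + 2·[ψ]_L + 2·[ξ_2]_L + 4·[σ]_L + 4·[A]_L = −2·(1) + 2·(-1) + 2·(0) + 4·(-1) + 4·(2) = 0
  T: −2·[c]_T + 2·[ψ]_T + 2·[ξ_2]_T + 4·[σ]_T + 4·[A]_T = −2·(-1) + 2·(1) + 2·(2) + 4·(-2) + 4·(0) = 0
  I: −2·[c]_I + 2·[ψ]_I + 2·[ξ_2]_I + 4·[σ]_I + 4·[A]_I = −2·(0) + 2·(-1) + 2·(1) + 4·(0) + 4·(0) = 0
All base exponents vanish — dimensionless.

yes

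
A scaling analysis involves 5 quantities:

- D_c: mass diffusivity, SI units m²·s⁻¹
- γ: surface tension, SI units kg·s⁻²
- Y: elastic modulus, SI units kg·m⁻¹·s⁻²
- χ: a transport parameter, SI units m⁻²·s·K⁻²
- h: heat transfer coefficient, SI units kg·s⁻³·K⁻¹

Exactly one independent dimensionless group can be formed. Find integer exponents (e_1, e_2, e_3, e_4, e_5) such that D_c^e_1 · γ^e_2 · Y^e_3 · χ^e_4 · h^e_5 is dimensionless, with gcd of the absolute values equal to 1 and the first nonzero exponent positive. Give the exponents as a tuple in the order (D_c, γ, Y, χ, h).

(3, -2, 4, 1, -2)

M: e_1·(0) + e_2·(1) + e_3·(1) + e_4·(0) + e_5·(1) = 0
L: e_1·(2) + e_2·(0) + e_3·(-1) + e_4·(-2) + e_5·(0) = 0
T: e_1·(-1) + e_2·(-2) + e_3·(-2) + e_4·(1) + e_5·(-3) = 0
Θ: e_1·(0) + e_2·(0) + e_3·(0) + e_4·(-2) + e_5·(-1) = 0
Solving this homogeneous linear system for the smallest-integer solution (first nonzero entry positive) gives (3, -2, 4, 1, -2).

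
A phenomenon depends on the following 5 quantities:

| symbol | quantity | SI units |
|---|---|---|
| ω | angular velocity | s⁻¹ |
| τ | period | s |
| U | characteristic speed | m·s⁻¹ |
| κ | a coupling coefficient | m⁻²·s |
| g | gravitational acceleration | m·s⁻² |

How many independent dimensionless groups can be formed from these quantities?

There are 5 variables and 2 base dimensions (L, T).
The dimension matrix has rank 2.
Independent dimensionless groups: 5 − 2 = 3.

3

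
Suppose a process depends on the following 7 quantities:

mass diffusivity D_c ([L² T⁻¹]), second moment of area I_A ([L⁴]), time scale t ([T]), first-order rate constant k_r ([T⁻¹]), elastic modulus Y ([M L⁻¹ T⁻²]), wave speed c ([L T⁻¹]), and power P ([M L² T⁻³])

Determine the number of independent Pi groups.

4

There are 7 variables and 3 base dimensions (M, L, T).
The dimension matrix has rank 3.
Independent dimensionless groups: 7 − 3 = 4.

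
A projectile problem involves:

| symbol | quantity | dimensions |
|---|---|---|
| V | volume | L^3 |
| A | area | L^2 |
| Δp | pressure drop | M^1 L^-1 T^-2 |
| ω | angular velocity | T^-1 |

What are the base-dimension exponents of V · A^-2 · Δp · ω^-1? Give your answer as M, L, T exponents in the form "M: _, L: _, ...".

M: 1, L: -2, T: -1

Collect each base-dimension exponent across the product:
  M: (0) − 2·(0) + (1) − (0) = 1
  L: (3) − 2·(2) + (-1) − (0) = -2
  T: (0) − 2·(0) + (-2) − (-1) = -1
So the dimensions are [M L⁻² T⁻¹].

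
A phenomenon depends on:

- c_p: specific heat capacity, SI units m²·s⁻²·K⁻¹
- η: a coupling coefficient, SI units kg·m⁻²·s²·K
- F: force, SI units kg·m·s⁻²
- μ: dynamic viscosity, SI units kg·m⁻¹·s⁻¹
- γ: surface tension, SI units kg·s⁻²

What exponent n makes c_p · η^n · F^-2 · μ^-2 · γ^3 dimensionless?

Balance the M exponent: (1)·n from η, plus (0) − 2·(1) − 2·(1) + 3·(1) = -1 from the rest, must sum to zero.
n − 1 = 0, so n = 1.

1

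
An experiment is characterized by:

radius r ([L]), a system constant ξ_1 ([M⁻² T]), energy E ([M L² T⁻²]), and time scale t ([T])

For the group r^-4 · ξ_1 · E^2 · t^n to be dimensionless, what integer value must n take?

Balance the T exponent: (1)·n from t, plus −4·(0) + (1) + 2·(-2) = -3 from the rest, must sum to zero.
n − 3 = 0, so n = 3.

3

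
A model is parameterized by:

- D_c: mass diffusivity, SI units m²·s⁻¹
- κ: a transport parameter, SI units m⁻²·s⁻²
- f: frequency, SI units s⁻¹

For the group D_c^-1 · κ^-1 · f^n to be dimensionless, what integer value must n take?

Balance the T exponent: (-1)·n from f, plus −(-1) − (-2) = 3 from the rest, must sum to zero.
−n + 3 = 0, so n = 3.

3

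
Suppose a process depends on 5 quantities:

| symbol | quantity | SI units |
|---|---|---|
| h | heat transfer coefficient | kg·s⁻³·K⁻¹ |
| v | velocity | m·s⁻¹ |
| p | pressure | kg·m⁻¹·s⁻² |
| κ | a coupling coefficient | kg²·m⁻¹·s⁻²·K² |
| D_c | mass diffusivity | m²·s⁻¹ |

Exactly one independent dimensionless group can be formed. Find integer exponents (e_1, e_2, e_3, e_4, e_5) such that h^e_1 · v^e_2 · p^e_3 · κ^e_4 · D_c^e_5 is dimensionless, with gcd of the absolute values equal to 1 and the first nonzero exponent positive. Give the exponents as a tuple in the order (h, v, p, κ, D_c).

M: e_1·(1) + e_2·(0) + e_3·(1) + e_4·(2) + e_5·(0) = 0
L: e_1·(0) + e_2·(1) + e_3·(-1) + e_4·(-1) + e_5·(2) = 0
T: e_1·(-3) + e_2·(-1) + e_3·(-2) + e_4·(-2) + e_5·(-1) = 0
Θ: e_1·(-1) + e_2·(0) + e_3·(0) + e_4·(2) + e_5·(0) = 0
Solving this homogeneous linear system for the smallest-integer solution (first nonzero entry positive) gives (2, 3, -4, 1, -3).

(2, 3, -4, 1, -3)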